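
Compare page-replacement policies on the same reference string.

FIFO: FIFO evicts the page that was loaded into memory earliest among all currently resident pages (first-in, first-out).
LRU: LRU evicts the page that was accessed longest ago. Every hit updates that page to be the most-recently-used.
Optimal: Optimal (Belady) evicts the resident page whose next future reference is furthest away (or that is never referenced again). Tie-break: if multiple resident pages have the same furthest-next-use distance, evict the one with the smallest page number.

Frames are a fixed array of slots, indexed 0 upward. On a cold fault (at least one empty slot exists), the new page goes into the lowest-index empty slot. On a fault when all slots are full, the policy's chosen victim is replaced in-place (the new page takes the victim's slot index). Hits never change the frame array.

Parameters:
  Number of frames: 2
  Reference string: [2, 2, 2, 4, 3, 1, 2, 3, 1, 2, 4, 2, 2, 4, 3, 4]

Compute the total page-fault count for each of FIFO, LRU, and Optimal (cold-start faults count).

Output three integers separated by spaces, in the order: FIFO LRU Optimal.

Answer: 10 10 8

Derivation:
--- FIFO ---
  step 0: ref 2 -> FAULT, frames=[2,-] (faults so far: 1)
  step 1: ref 2 -> HIT, frames=[2,-] (faults so far: 1)
  step 2: ref 2 -> HIT, frames=[2,-] (faults so far: 1)
  step 3: ref 4 -> FAULT, frames=[2,4] (faults so far: 2)
  step 4: ref 3 -> FAULT, evict 2, frames=[3,4] (faults so far: 3)
  step 5: ref 1 -> FAULT, evict 4, frames=[3,1] (faults so far: 4)
  step 6: ref 2 -> FAULT, evict 3, frames=[2,1] (faults so far: 5)
  step 7: ref 3 -> FAULT, evict 1, frames=[2,3] (faults so far: 6)
  step 8: ref 1 -> FAULT, evict 2, frames=[1,3] (faults so far: 7)
  step 9: ref 2 -> FAULT, evict 3, frames=[1,2] (faults so far: 8)
  step 10: ref 4 -> FAULT, evict 1, frames=[4,2] (faults so far: 9)
  step 11: ref 2 -> HIT, frames=[4,2] (faults so far: 9)
  step 12: ref 2 -> HIT, frames=[4,2] (faults so far: 9)
  step 13: ref 4 -> HIT, frames=[4,2] (faults so far: 9)
  step 14: ref 3 -> FAULT, evict 2, frames=[4,3] (faults so far: 10)
  step 15: ref 4 -> HIT, frames=[4,3] (faults so far: 10)
  FIFO total faults: 10
--- LRU ---
  step 0: ref 2 -> FAULT, frames=[2,-] (faults so far: 1)
  step 1: ref 2 -> HIT, frames=[2,-] (faults so far: 1)
  step 2: ref 2 -> HIT, frames=[2,-] (faults so far: 1)
  step 3: ref 4 -> FAULT, frames=[2,4] (faults so far: 2)
  step 4: ref 3 -> FAULT, evict 2, frames=[3,4] (faults so far: 3)
  step 5: ref 1 -> FAULT, evict 4, frames=[3,1] (faults so far: 4)
  step 6: ref 2 -> FAULT, evict 3, frames=[2,1] (faults so far: 5)
  step 7: ref 3 -> FAULT, evict 1, frames=[2,3] (faults so far: 6)
  step 8: ref 1 -> FAULT, evict 2, frames=[1,3] (faults so far: 7)
  step 9: ref 2 -> FAULT, evict 3, frames=[1,2] (faults so far: 8)
  step 10: ref 4 -> FAULT, evict 1, frames=[4,2] (faults so far: 9)
  step 11: ref 2 -> HIT, frames=[4,2] (faults so far: 9)
  step 12: ref 2 -> HIT, frames=[4,2] (faults so far: 9)
  step 13: ref 4 -> HIT, frames=[4,2] (faults so far: 9)
  step 14: ref 3 -> FAULT, evict 2, frames=[4,3] (faults so far: 10)
  step 15: ref 4 -> HIT, frames=[4,3] (faults so far: 10)
  LRU total faults: 10
--- Optimal ---
  step 0: ref 2 -> FAULT, frames=[2,-] (faults so far: 1)
  step 1: ref 2 -> HIT, frames=[2,-] (faults so far: 1)
  step 2: ref 2 -> HIT, frames=[2,-] (faults so far: 1)
  step 3: ref 4 -> FAULT, frames=[2,4] (faults so far: 2)
  step 4: ref 3 -> FAULT, evict 4, frames=[2,3] (faults so far: 3)
  step 5: ref 1 -> FAULT, evict 3, frames=[2,1] (faults so far: 4)
  step 6: ref 2 -> HIT, frames=[2,1] (faults so far: 4)
  step 7: ref 3 -> FAULT, evict 2, frames=[3,1] (faults so far: 5)
  step 8: ref 1 -> HIT, frames=[3,1] (faults so far: 5)
  step 9: ref 2 -> FAULT, evict 1, frames=[3,2] (faults so far: 6)
  step 10: ref 4 -> FAULT, evict 3, frames=[4,2] (faults so far: 7)
  step 11: ref 2 -> HIT, frames=[4,2] (faults so far: 7)
  step 12: ref 2 -> HIT, frames=[4,2] (faults so far: 7)
  step 13: ref 4 -> HIT, frames=[4,2] (faults so far: 7)
  step 14: ref 3 -> FAULT, evict 2, frames=[4,3] (faults so far: 8)
  step 15: ref 4 -> HIT, frames=[4,3] (faults so far: 8)
  Optimal total faults: 8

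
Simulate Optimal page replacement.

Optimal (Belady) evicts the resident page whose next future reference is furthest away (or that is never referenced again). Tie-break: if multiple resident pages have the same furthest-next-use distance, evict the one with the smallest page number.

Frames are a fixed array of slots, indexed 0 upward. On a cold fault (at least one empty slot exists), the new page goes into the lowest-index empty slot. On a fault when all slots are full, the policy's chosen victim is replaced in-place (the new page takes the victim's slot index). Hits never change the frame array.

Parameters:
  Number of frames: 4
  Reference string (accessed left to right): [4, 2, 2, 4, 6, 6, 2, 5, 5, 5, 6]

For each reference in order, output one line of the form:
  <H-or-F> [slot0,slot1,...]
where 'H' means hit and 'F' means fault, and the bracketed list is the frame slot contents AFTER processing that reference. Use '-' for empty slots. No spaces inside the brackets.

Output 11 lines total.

F [4,-,-,-]
F [4,2,-,-]
H [4,2,-,-]
H [4,2,-,-]
F [4,2,6,-]
H [4,2,6,-]
H [4,2,6,-]
F [4,2,6,5]
H [4,2,6,5]
H [4,2,6,5]
H [4,2,6,5]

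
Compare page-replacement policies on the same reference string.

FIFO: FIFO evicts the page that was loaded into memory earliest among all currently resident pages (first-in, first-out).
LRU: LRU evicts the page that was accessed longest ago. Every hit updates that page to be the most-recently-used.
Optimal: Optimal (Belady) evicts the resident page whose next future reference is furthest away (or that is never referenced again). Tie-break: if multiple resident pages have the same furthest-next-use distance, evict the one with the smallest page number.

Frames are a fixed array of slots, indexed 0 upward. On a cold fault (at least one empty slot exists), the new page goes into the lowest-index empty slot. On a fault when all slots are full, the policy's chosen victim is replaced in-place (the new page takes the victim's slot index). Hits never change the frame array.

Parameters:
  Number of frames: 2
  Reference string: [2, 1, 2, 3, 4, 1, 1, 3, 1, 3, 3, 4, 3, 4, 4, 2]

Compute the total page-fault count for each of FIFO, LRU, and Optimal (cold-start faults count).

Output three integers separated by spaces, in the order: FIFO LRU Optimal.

--- FIFO ---
  step 0: ref 2 -> FAULT, frames=[2,-] (faults so far: 1)
  step 1: ref 1 -> FAULT, frames=[2,1] (faults so far: 2)
  step 2: ref 2 -> HIT, frames=[2,1] (faults so far: 2)
  step 3: ref 3 -> FAULT, evict 2, frames=[3,1] (faults so far: 3)
  step 4: ref 4 -> FAULT, evict 1, frames=[3,4] (faults so far: 4)
  step 5: ref 1 -> FAULT, evict 3, frames=[1,4] (faults so far: 5)
  step 6: ref 1 -> HIT, frames=[1,4] (faults so far: 5)
  step 7: ref 3 -> FAULT, evict 4, frames=[1,3] (faults so far: 6)
  step 8: ref 1 -> HIT, frames=[1,3] (faults so far: 6)
  step 9: ref 3 -> HIT, frames=[1,3] (faults so far: 6)
  step 10: ref 3 -> HIT, frames=[1,3] (faults so far: 6)
  step 11: ref 4 -> FAULT, evict 1, frames=[4,3] (faults so far: 7)
  step 12: ref 3 -> HIT, frames=[4,3] (faults so far: 7)
  step 13: ref 4 -> HIT, frames=[4,3] (faults so far: 7)
  step 14: ref 4 -> HIT, frames=[4,3] (faults so far: 7)
  step 15: ref 2 -> FAULT, evict 3, frames=[4,2] (faults so far: 8)
  FIFO total faults: 8
--- LRU ---
  step 0: ref 2 -> FAULT, frames=[2,-] (faults so far: 1)
  step 1: ref 1 -> FAULT, frames=[2,1] (faults so far: 2)
  step 2: ref 2 -> HIT, frames=[2,1] (faults so far: 2)
  step 3: ref 3 -> FAULT, evict 1, frames=[2,3] (faults so far: 3)
  step 4: ref 4 -> FAULT, evict 2, frames=[4,3] (faults so far: 4)
  step 5: ref 1 -> FAULT, evict 3, frames=[4,1] (faults so far: 5)
  step 6: ref 1 -> HIT, frames=[4,1] (faults so far: 5)
  step 7: ref 3 -> FAULT, evict 4, frames=[3,1] (faults so far: 6)
  step 8: ref 1 -> HIT, frames=[3,1] (faults so far: 6)
  step 9: ref 3 -> HIT, frames=[3,1] (faults so far: 6)
  step 10: ref 3 -> HIT, frames=[3,1] (faults so far: 6)
  step 11: ref 4 -> FAULT, evict 1, frames=[3,4] (faults so far: 7)
  step 12: ref 3 -> HIT, frames=[3,4] (faults so far: 7)
  step 13: ref 4 -> HIT, frames=[3,4] (faults so far: 7)
  step 14: ref 4 -> HIT, frames=[3,4] (faults so far: 7)
  step 15: ref 2 -> FAULT, evict 3, frames=[2,4] (faults so far: 8)
  LRU total faults: 8
--- Optimal ---
  step 0: ref 2 -> FAULT, frames=[2,-] (faults so far: 1)
  step 1: ref 1 -> FAULT, frames=[2,1] (faults so far: 2)
  step 2: ref 2 -> HIT, frames=[2,1] (faults so far: 2)
  step 3: ref 3 -> FAULT, evict 2, frames=[3,1] (faults so far: 3)
  step 4: ref 4 -> FAULT, evict 3, frames=[4,1] (faults so far: 4)
  step 5: ref 1 -> HIT, frames=[4,1] (faults so far: 4)
  step 6: ref 1 -> HIT, frames=[4,1] (faults so far: 4)
  step 7: ref 3 -> FAULT, evict 4, frames=[3,1] (faults so far: 5)
  step 8: ref 1 -> HIT, frames=[3,1] (faults so far: 5)
  step 9: ref 3 -> HIT, frames=[3,1] (faults so far: 5)
  step 10: ref 3 -> HIT, frames=[3,1] (faults so far: 5)
  step 11: ref 4 -> FAULT, evict 1, frames=[3,4] (faults so far: 6)
  step 12: ref 3 -> HIT, frames=[3,4] (faults so far: 6)
  step 13: ref 4 -> HIT, frames=[3,4] (faults so far: 6)
  step 14: ref 4 -> HIT, frames=[3,4] (faults so far: 6)
  step 15: ref 2 -> FAULT, evict 3, frames=[2,4] (faults so far: 7)
  Optimal total faults: 7

Answer: 8 8 7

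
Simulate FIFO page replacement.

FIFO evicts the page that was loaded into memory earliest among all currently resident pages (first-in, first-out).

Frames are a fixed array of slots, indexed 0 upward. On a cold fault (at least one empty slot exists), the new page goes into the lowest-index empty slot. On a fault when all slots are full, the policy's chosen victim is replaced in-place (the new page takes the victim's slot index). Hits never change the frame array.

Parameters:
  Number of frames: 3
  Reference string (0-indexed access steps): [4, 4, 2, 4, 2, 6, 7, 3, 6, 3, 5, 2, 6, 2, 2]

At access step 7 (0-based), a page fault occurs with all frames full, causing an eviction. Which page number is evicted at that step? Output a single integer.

Step 0: ref 4 -> FAULT, frames=[4,-,-]
Step 1: ref 4 -> HIT, frames=[4,-,-]
Step 2: ref 2 -> FAULT, frames=[4,2,-]
Step 3: ref 4 -> HIT, frames=[4,2,-]
Step 4: ref 2 -> HIT, frames=[4,2,-]
Step 5: ref 6 -> FAULT, frames=[4,2,6]
Step 6: ref 7 -> FAULT, evict 4, frames=[7,2,6]
Step 7: ref 3 -> FAULT, evict 2, frames=[7,3,6]
At step 7: evicted page 2

Answer: 2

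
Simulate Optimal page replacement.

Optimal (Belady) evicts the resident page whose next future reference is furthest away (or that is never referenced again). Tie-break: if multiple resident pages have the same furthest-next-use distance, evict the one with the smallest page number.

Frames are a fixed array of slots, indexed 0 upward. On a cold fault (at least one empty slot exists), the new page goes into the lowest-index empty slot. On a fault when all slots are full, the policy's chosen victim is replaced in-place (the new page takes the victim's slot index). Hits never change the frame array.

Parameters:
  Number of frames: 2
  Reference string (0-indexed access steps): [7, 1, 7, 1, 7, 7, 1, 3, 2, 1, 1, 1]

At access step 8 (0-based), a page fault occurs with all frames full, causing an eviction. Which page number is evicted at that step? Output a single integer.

Answer: 3

Derivation:
Step 0: ref 7 -> FAULT, frames=[7,-]
Step 1: ref 1 -> FAULT, frames=[7,1]
Step 2: ref 7 -> HIT, frames=[7,1]
Step 3: ref 1 -> HIT, frames=[7,1]
Step 4: ref 7 -> HIT, frames=[7,1]
Step 5: ref 7 -> HIT, frames=[7,1]
Step 6: ref 1 -> HIT, frames=[7,1]
Step 7: ref 3 -> FAULT, evict 7, frames=[3,1]
Step 8: ref 2 -> FAULT, evict 3, frames=[2,1]
At step 8: evicted page 3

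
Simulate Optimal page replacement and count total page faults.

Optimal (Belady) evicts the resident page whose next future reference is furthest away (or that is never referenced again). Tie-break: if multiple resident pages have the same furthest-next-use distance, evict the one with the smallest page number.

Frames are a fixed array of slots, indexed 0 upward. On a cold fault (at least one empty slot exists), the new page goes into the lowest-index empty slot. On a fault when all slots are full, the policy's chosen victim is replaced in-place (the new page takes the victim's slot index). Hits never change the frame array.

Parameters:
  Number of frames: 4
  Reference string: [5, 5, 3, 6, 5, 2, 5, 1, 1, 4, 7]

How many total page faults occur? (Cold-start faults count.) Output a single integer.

Step 0: ref 5 → FAULT, frames=[5,-,-,-]
Step 1: ref 5 → HIT, frames=[5,-,-,-]
Step 2: ref 3 → FAULT, frames=[5,3,-,-]
Step 3: ref 6 → FAULT, frames=[5,3,6,-]
Step 4: ref 5 → HIT, frames=[5,3,6,-]
Step 5: ref 2 → FAULT, frames=[5,3,6,2]
Step 6: ref 5 → HIT, frames=[5,3,6,2]
Step 7: ref 1 → FAULT (evict 2), frames=[5,3,6,1]
Step 8: ref 1 → HIT, frames=[5,3,6,1]
Step 9: ref 4 → FAULT (evict 1), frames=[5,3,6,4]
Step 10: ref 7 → FAULT (evict 3), frames=[5,7,6,4]
Total faults: 7

Answer: 7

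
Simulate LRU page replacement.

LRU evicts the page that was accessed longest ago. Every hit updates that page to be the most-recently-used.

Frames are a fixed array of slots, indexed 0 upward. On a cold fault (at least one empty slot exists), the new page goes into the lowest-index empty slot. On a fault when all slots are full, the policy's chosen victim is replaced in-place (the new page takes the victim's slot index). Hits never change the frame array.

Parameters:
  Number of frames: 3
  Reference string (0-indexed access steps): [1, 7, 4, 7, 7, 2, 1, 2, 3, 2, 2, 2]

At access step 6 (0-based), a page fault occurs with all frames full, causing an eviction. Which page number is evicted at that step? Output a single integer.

Answer: 4

Derivation:
Step 0: ref 1 -> FAULT, frames=[1,-,-]
Step 1: ref 7 -> FAULT, frames=[1,7,-]
Step 2: ref 4 -> FAULT, frames=[1,7,4]
Step 3: ref 7 -> HIT, frames=[1,7,4]
Step 4: ref 7 -> HIT, frames=[1,7,4]
Step 5: ref 2 -> FAULT, evict 1, frames=[2,7,4]
Step 6: ref 1 -> FAULT, evict 4, frames=[2,7,1]
At step 6: evicted page 4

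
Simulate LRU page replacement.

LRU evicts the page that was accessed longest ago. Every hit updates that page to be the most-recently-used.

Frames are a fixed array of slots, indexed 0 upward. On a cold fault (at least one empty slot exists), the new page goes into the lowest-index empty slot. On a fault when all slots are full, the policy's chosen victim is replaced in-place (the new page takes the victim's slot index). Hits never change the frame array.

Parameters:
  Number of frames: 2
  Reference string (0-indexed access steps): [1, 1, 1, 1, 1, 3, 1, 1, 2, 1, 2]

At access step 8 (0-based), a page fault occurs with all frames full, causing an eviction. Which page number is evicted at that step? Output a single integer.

Answer: 3

Derivation:
Step 0: ref 1 -> FAULT, frames=[1,-]
Step 1: ref 1 -> HIT, frames=[1,-]
Step 2: ref 1 -> HIT, frames=[1,-]
Step 3: ref 1 -> HIT, frames=[1,-]
Step 4: ref 1 -> HIT, frames=[1,-]
Step 5: ref 3 -> FAULT, frames=[1,3]
Step 6: ref 1 -> HIT, frames=[1,3]
Step 7: ref 1 -> HIT, frames=[1,3]
Step 8: ref 2 -> FAULT, evict 3, frames=[1,2]
At step 8: evicted page 3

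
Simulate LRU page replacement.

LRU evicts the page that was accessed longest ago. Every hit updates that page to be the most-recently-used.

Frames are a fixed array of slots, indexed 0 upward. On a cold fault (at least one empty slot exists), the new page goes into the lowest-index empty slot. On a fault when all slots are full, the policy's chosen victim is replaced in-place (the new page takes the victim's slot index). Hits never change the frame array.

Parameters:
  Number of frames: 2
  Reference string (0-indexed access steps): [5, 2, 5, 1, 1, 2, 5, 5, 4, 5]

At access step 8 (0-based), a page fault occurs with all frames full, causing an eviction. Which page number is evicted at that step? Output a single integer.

Answer: 2

Derivation:
Step 0: ref 5 -> FAULT, frames=[5,-]
Step 1: ref 2 -> FAULT, frames=[5,2]
Step 2: ref 5 -> HIT, frames=[5,2]
Step 3: ref 1 -> FAULT, evict 2, frames=[5,1]
Step 4: ref 1 -> HIT, frames=[5,1]
Step 5: ref 2 -> FAULT, evict 5, frames=[2,1]
Step 6: ref 5 -> FAULT, evict 1, frames=[2,5]
Step 7: ref 5 -> HIT, frames=[2,5]
Step 8: ref 4 -> FAULT, evict 2, frames=[4,5]
At step 8: evicted page 2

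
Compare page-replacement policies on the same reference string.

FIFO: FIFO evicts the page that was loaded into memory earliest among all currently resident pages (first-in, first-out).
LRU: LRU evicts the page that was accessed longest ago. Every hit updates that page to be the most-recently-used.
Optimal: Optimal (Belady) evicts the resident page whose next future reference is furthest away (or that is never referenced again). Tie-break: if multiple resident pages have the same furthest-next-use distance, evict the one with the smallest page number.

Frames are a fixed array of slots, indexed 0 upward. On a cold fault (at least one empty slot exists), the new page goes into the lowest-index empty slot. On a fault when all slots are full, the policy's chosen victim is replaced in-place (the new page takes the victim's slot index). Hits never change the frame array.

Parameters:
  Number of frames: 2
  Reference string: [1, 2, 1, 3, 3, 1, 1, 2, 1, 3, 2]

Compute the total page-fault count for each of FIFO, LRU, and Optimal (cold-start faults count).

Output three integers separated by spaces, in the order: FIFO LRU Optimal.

Answer: 6 6 5

Derivation:
--- FIFO ---
  step 0: ref 1 -> FAULT, frames=[1,-] (faults so far: 1)
  step 1: ref 2 -> FAULT, frames=[1,2] (faults so far: 2)
  step 2: ref 1 -> HIT, frames=[1,2] (faults so far: 2)
  step 3: ref 3 -> FAULT, evict 1, frames=[3,2] (faults so far: 3)
  step 4: ref 3 -> HIT, frames=[3,2] (faults so far: 3)
  step 5: ref 1 -> FAULT, evict 2, frames=[3,1] (faults so far: 4)
  step 6: ref 1 -> HIT, frames=[3,1] (faults so far: 4)
  step 7: ref 2 -> FAULT, evict 3, frames=[2,1] (faults so far: 5)
  step 8: ref 1 -> HIT, frames=[2,1] (faults so far: 5)
  step 9: ref 3 -> FAULT, evict 1, frames=[2,3] (faults so far: 6)
  step 10: ref 2 -> HIT, frames=[2,3] (faults so far: 6)
  FIFO total faults: 6
--- LRU ---
  step 0: ref 1 -> FAULT, frames=[1,-] (faults so far: 1)
  step 1: ref 2 -> FAULT, frames=[1,2] (faults so far: 2)
  step 2: ref 1 -> HIT, frames=[1,2] (faults so far: 2)
  step 3: ref 3 -> FAULT, evict 2, frames=[1,3] (faults so far: 3)
  step 4: ref 3 -> HIT, frames=[1,3] (faults so far: 3)
  step 5: ref 1 -> HIT, frames=[1,3] (faults so far: 3)
  step 6: ref 1 -> HIT, frames=[1,3] (faults so far: 3)
  step 7: ref 2 -> FAULT, evict 3, frames=[1,2] (faults so far: 4)
  step 8: ref 1 -> HIT, frames=[1,2] (faults so far: 4)
  step 9: ref 3 -> FAULT, evict 2, frames=[1,3] (faults so far: 5)
  step 10: ref 2 -> FAULT, evict 1, frames=[2,3] (faults so far: 6)
  LRU total faults: 6
--- Optimal ---
  step 0: ref 1 -> FAULT, frames=[1,-] (faults so far: 1)
  step 1: ref 2 -> FAULT, frames=[1,2] (faults so far: 2)
  step 2: ref 1 -> HIT, frames=[1,2] (faults so far: 2)
  step 3: ref 3 -> FAULT, evict 2, frames=[1,3] (faults so far: 3)
  step 4: ref 3 -> HIT, frames=[1,3] (faults so far: 3)
  step 5: ref 1 -> HIT, frames=[1,3] (faults so far: 3)
  step 6: ref 1 -> HIT, frames=[1,3] (faults so far: 3)
  step 7: ref 2 -> FAULT, evict 3, frames=[1,2] (faults so far: 4)
  step 8: ref 1 -> HIT, frames=[1,2] (faults so far: 4)
  step 9: ref 3 -> FAULT, evict 1, frames=[3,2] (faults so far: 5)
  step 10: ref 2 -> HIT, frames=[3,2] (faults so far: 5)
  Optimal total faults: 5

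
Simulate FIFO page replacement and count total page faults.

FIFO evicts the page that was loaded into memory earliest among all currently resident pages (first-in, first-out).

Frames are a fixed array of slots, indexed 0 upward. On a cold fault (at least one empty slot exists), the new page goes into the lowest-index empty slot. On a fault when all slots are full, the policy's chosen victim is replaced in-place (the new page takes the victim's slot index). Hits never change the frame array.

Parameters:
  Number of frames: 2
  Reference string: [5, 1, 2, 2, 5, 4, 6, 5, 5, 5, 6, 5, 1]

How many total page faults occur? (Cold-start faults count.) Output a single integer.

Step 0: ref 5 → FAULT, frames=[5,-]
Step 1: ref 1 → FAULT, frames=[5,1]
Step 2: ref 2 → FAULT (evict 5), frames=[2,1]
Step 3: ref 2 → HIT, frames=[2,1]
Step 4: ref 5 → FAULT (evict 1), frames=[2,5]
Step 5: ref 4 → FAULT (evict 2), frames=[4,5]
Step 6: ref 6 → FAULT (evict 5), frames=[4,6]
Step 7: ref 5 → FAULT (evict 4), frames=[5,6]
Step 8: ref 5 → HIT, frames=[5,6]
Step 9: ref 5 → HIT, frames=[5,6]
Step 10: ref 6 → HIT, frames=[5,6]
Step 11: ref 5 → HIT, frames=[5,6]
Step 12: ref 1 → FAULT (evict 6), frames=[5,1]
Total faults: 8

Answer: 8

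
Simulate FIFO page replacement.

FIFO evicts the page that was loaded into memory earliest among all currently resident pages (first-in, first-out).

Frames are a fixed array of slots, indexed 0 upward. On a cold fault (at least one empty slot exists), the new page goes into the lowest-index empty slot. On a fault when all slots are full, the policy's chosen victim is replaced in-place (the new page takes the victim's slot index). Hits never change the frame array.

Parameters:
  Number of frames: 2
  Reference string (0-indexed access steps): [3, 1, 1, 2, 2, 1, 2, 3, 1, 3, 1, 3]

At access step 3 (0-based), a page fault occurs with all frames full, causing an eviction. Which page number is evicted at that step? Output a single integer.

Step 0: ref 3 -> FAULT, frames=[3,-]
Step 1: ref 1 -> FAULT, frames=[3,1]
Step 2: ref 1 -> HIT, frames=[3,1]
Step 3: ref 2 -> FAULT, evict 3, frames=[2,1]
At step 3: evicted page 3

Answer: 3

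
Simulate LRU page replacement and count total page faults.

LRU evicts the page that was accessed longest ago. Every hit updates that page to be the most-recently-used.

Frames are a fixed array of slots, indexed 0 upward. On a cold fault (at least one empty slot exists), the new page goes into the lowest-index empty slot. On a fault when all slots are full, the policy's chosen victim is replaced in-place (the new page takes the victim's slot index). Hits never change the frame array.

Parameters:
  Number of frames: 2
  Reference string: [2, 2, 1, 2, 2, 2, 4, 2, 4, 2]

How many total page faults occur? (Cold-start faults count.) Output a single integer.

Step 0: ref 2 → FAULT, frames=[2,-]
Step 1: ref 2 → HIT, frames=[2,-]
Step 2: ref 1 → FAULT, frames=[2,1]
Step 3: ref 2 → HIT, frames=[2,1]
Step 4: ref 2 → HIT, frames=[2,1]
Step 5: ref 2 → HIT, frames=[2,1]
Step 6: ref 4 → FAULT (evict 1), frames=[2,4]
Step 7: ref 2 → HIT, frames=[2,4]
Step 8: ref 4 → HIT, frames=[2,4]
Step 9: ref 2 → HIT, frames=[2,4]
Total faults: 3

Answer: 3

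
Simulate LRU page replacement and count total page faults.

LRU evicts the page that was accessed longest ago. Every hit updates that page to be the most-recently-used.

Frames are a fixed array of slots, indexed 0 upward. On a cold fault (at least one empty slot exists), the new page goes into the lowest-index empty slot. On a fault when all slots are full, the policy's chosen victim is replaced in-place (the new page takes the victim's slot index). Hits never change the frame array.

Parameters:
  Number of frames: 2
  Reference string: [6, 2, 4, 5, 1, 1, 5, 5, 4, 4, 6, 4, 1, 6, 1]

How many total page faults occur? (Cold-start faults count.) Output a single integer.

Step 0: ref 6 → FAULT, frames=[6,-]
Step 1: ref 2 → FAULT, frames=[6,2]
Step 2: ref 4 → FAULT (evict 6), frames=[4,2]
Step 3: ref 5 → FAULT (evict 2), frames=[4,5]
Step 4: ref 1 → FAULT (evict 4), frames=[1,5]
Step 5: ref 1 → HIT, frames=[1,5]
Step 6: ref 5 → HIT, frames=[1,5]
Step 7: ref 5 → HIT, frames=[1,5]
Step 8: ref 4 → FAULT (evict 1), frames=[4,5]
Step 9: ref 4 → HIT, frames=[4,5]
Step 10: ref 6 → FAULT (evict 5), frames=[4,6]
Step 11: ref 4 → HIT, frames=[4,6]
Step 12: ref 1 → FAULT (evict 6), frames=[4,1]
Step 13: ref 6 → FAULT (evict 4), frames=[6,1]
Step 14: ref 1 → HIT, frames=[6,1]
Total faults: 9

Answer: 9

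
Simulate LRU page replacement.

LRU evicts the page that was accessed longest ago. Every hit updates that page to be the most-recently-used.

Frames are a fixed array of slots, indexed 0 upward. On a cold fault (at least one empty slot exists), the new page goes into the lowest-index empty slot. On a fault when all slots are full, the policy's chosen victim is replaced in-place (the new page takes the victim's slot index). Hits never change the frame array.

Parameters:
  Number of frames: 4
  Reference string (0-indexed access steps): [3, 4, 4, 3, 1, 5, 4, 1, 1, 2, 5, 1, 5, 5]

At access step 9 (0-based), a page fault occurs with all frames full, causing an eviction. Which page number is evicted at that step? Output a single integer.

Answer: 3

Derivation:
Step 0: ref 3 -> FAULT, frames=[3,-,-,-]
Step 1: ref 4 -> FAULT, frames=[3,4,-,-]
Step 2: ref 4 -> HIT, frames=[3,4,-,-]
Step 3: ref 3 -> HIT, frames=[3,4,-,-]
Step 4: ref 1 -> FAULT, frames=[3,4,1,-]
Step 5: ref 5 -> FAULT, frames=[3,4,1,5]
Step 6: ref 4 -> HIT, frames=[3,4,1,5]
Step 7: ref 1 -> HIT, frames=[3,4,1,5]
Step 8: ref 1 -> HIT, frames=[3,4,1,5]
Step 9: ref 2 -> FAULT, evict 3, frames=[2,4,1,5]
At step 9: evicted page 3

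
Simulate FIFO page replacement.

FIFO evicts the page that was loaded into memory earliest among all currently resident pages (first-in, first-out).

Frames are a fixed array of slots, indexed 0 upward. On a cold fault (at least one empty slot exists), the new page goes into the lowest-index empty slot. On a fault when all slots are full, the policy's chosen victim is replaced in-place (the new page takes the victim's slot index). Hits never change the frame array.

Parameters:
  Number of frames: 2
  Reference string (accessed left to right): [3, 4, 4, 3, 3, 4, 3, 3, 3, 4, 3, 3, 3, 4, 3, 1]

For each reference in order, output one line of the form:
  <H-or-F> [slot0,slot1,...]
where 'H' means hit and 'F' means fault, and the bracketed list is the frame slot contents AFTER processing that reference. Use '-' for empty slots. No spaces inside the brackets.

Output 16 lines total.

F [3,-]
F [3,4]
H [3,4]
H [3,4]
H [3,4]
H [3,4]
H [3,4]
H [3,4]
H [3,4]
H [3,4]
H [3,4]
H [3,4]
H [3,4]
H [3,4]
H [3,4]
F [1,4]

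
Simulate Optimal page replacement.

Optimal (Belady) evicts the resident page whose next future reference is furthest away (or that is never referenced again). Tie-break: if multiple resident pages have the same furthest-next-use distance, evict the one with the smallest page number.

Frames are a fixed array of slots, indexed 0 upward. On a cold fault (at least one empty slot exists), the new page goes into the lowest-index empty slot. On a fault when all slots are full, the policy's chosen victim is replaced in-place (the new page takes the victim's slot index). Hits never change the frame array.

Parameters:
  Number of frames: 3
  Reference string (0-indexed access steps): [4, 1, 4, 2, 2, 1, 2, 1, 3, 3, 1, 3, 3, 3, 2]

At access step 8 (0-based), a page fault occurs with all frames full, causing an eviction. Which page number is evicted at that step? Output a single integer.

Step 0: ref 4 -> FAULT, frames=[4,-,-]
Step 1: ref 1 -> FAULT, frames=[4,1,-]
Step 2: ref 4 -> HIT, frames=[4,1,-]
Step 3: ref 2 -> FAULT, frames=[4,1,2]
Step 4: ref 2 -> HIT, frames=[4,1,2]
Step 5: ref 1 -> HIT, frames=[4,1,2]
Step 6: ref 2 -> HIT, frames=[4,1,2]
Step 7: ref 1 -> HIT, frames=[4,1,2]
Step 8: ref 3 -> FAULT, evict 4, frames=[3,1,2]
At step 8: evicted page 4

Answer: 4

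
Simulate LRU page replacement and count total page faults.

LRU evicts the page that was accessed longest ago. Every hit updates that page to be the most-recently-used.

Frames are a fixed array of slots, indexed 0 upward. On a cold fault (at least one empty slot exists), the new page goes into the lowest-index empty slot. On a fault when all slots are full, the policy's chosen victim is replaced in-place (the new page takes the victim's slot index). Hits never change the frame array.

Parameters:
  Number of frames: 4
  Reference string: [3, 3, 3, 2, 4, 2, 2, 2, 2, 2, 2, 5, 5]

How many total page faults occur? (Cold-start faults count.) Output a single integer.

Answer: 4

Derivation:
Step 0: ref 3 → FAULT, frames=[3,-,-,-]
Step 1: ref 3 → HIT, frames=[3,-,-,-]
Step 2: ref 3 → HIT, frames=[3,-,-,-]
Step 3: ref 2 → FAULT, frames=[3,2,-,-]
Step 4: ref 4 → FAULT, frames=[3,2,4,-]
Step 5: ref 2 → HIT, frames=[3,2,4,-]
Step 6: ref 2 → HIT, frames=[3,2,4,-]
Step 7: ref 2 → HIT, frames=[3,2,4,-]
Step 8: ref 2 → HIT, frames=[3,2,4,-]
Step 9: ref 2 → HIT, frames=[3,2,4,-]
Step 10: ref 2 → HIT, frames=[3,2,4,-]
Step 11: ref 5 → FAULT, frames=[3,2,4,5]
Step 12: ref 5 → HIT, frames=[3,2,4,5]
Total faults: 4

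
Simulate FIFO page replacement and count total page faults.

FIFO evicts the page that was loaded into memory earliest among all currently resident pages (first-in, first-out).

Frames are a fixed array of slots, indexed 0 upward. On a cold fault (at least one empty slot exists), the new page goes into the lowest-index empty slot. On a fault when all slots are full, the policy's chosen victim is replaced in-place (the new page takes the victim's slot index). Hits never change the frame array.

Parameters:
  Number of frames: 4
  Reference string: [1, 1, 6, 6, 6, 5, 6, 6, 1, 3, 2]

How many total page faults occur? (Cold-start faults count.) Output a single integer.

Answer: 5

Derivation:
Step 0: ref 1 → FAULT, frames=[1,-,-,-]
Step 1: ref 1 → HIT, frames=[1,-,-,-]
Step 2: ref 6 → FAULT, frames=[1,6,-,-]
Step 3: ref 6 → HIT, frames=[1,6,-,-]
Step 4: ref 6 → HIT, frames=[1,6,-,-]
Step 5: ref 5 → FAULT, frames=[1,6,5,-]
Step 6: ref 6 → HIT, frames=[1,6,5,-]
Step 7: ref 6 → HIT, frames=[1,6,5,-]
Step 8: ref 1 → HIT, frames=[1,6,5,-]
Step 9: ref 3 → FAULT, frames=[1,6,5,3]
Step 10: ref 2 → FAULT (evict 1), frames=[2,6,5,3]
Total faults: 5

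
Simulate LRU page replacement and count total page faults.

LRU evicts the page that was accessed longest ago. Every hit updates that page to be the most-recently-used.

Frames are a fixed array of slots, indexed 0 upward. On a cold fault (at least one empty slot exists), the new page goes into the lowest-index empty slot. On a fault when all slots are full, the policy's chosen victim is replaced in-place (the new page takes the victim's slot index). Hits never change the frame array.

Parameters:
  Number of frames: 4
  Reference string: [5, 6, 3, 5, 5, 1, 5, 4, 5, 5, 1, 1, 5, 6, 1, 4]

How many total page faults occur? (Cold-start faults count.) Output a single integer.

Answer: 6

Derivation:
Step 0: ref 5 → FAULT, frames=[5,-,-,-]
Step 1: ref 6 → FAULT, frames=[5,6,-,-]
Step 2: ref 3 → FAULT, frames=[5,6,3,-]
Step 3: ref 5 → HIT, frames=[5,6,3,-]
Step 4: ref 5 → HIT, frames=[5,6,3,-]
Step 5: ref 1 → FAULT, frames=[5,6,3,1]
Step 6: ref 5 → HIT, frames=[5,6,3,1]
Step 7: ref 4 → FAULT (evict 6), frames=[5,4,3,1]
Step 8: ref 5 → HIT, frames=[5,4,3,1]
Step 9: ref 5 → HIT, frames=[5,4,3,1]
Step 10: ref 1 → HIT, frames=[5,4,3,1]
Step 11: ref 1 → HIT, frames=[5,4,3,1]
Step 12: ref 5 → HIT, frames=[5,4,3,1]
Step 13: ref 6 → FAULT (evict 3), frames=[5,4,6,1]
Step 14: ref 1 → HIT, frames=[5,4,6,1]
Step 15: ref 4 → HIT, frames=[5,4,6,1]
Total faults: 6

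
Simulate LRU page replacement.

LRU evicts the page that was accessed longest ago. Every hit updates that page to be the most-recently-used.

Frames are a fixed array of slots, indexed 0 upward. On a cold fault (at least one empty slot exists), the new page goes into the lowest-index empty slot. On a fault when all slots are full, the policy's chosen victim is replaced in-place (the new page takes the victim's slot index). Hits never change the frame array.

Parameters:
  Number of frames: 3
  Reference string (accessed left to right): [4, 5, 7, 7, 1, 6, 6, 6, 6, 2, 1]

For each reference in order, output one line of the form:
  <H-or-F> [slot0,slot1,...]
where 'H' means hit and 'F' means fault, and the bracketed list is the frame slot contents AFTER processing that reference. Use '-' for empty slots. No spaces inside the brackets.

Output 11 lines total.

F [4,-,-]
F [4,5,-]
F [4,5,7]
H [4,5,7]
F [1,5,7]
F [1,6,7]
H [1,6,7]
H [1,6,7]
H [1,6,7]
F [1,6,2]
H [1,6,2]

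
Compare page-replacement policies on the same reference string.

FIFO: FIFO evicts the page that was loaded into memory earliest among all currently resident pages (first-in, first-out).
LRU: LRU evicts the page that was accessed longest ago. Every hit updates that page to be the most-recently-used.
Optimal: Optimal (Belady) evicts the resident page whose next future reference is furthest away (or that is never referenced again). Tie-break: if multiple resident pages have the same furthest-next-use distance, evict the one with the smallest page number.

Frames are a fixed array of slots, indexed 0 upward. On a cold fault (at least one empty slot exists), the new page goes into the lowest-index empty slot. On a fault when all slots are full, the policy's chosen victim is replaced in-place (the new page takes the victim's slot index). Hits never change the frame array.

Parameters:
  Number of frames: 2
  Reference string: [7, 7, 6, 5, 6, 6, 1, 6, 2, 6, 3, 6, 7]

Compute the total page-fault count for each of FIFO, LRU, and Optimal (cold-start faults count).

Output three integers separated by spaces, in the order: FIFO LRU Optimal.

Answer: 9 7 7

Derivation:
--- FIFO ---
  step 0: ref 7 -> FAULT, frames=[7,-] (faults so far: 1)
  step 1: ref 7 -> HIT, frames=[7,-] (faults so far: 1)
  step 2: ref 6 -> FAULT, frames=[7,6] (faults so far: 2)
  step 3: ref 5 -> FAULT, evict 7, frames=[5,6] (faults so far: 3)
  step 4: ref 6 -> HIT, frames=[5,6] (faults so far: 3)
  step 5: ref 6 -> HIT, frames=[5,6] (faults so far: 3)
  step 6: ref 1 -> FAULT, evict 6, frames=[5,1] (faults so far: 4)
  step 7: ref 6 -> FAULT, evict 5, frames=[6,1] (faults so far: 5)
  step 8: ref 2 -> FAULT, evict 1, frames=[6,2] (faults so far: 6)
  step 9: ref 6 -> HIT, frames=[6,2] (faults so far: 6)
  step 10: ref 3 -> FAULT, evict 6, frames=[3,2] (faults so far: 7)
  step 11: ref 6 -> FAULT, evict 2, frames=[3,6] (faults so far: 8)
  step 12: ref 7 -> FAULT, evict 3, frames=[7,6] (faults so far: 9)
  FIFO total faults: 9
--- LRU ---
  step 0: ref 7 -> FAULT, frames=[7,-] (faults so far: 1)
  step 1: ref 7 -> HIT, frames=[7,-] (faults so far: 1)
  step 2: ref 6 -> FAULT, frames=[7,6] (faults so far: 2)
  step 3: ref 5 -> FAULT, evict 7, frames=[5,6] (faults so far: 3)
  step 4: ref 6 -> HIT, frames=[5,6] (faults so far: 3)
  step 5: ref 6 -> HIT, frames=[5,6] (faults so far: 3)
  step 6: ref 1 -> FAULT, evict 5, frames=[1,6] (faults so far: 4)
  step 7: ref 6 -> HIT, frames=[1,6] (faults so far: 4)
  step 8: ref 2 -> FAULT, evict 1, frames=[2,6] (faults so far: 5)
  step 9: ref 6 -> HIT, frames=[2,6] (faults so far: 5)
  step 10: ref 3 -> FAULT, evict 2, frames=[3,6] (faults so far: 6)
  step 11: ref 6 -> HIT, frames=[3,6] (faults so far: 6)
  step 12: ref 7 -> FAULT, evict 3, frames=[7,6] (faults so far: 7)
  LRU total faults: 7
--- Optimal ---
  step 0: ref 7 -> FAULT, frames=[7,-] (faults so far: 1)
  step 1: ref 7 -> HIT, frames=[7,-] (faults so far: 1)
  step 2: ref 6 -> FAULT, frames=[7,6] (faults so far: 2)
  step 3: ref 5 -> FAULT, evict 7, frames=[5,6] (faults so far: 3)
  step 4: ref 6 -> HIT, frames=[5,6] (faults so far: 3)
  step 5: ref 6 -> HIT, frames=[5,6] (faults so far: 3)
  step 6: ref 1 -> FAULT, evict 5, frames=[1,6] (faults so far: 4)
  step 7: ref 6 -> HIT, frames=[1,6] (faults so far: 4)
  step 8: ref 2 -> FAULT, evict 1, frames=[2,6] (faults so far: 5)
  step 9: ref 6 -> HIT, frames=[2,6] (faults so far: 5)
  step 10: ref 3 -> FAULT, evict 2, frames=[3,6] (faults so far: 6)
  step 11: ref 6 -> HIT, frames=[3,6] (faults so far: 6)
  step 12: ref 7 -> FAULT, evict 3, frames=[7,6] (faults so far: 7)
  Optimal total faults: 7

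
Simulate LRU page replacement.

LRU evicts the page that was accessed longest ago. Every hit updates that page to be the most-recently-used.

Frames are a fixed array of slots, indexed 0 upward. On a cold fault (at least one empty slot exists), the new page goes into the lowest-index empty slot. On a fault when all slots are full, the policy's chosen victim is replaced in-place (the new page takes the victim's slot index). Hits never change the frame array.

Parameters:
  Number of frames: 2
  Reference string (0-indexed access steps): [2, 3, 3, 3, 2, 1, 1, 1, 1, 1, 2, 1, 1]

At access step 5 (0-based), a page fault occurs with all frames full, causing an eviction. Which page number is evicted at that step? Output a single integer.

Answer: 3

Derivation:
Step 0: ref 2 -> FAULT, frames=[2,-]
Step 1: ref 3 -> FAULT, frames=[2,3]
Step 2: ref 3 -> HIT, frames=[2,3]
Step 3: ref 3 -> HIT, frames=[2,3]
Step 4: ref 2 -> HIT, frames=[2,3]
Step 5: ref 1 -> FAULT, evict 3, frames=[2,1]
At step 5: evicted page 3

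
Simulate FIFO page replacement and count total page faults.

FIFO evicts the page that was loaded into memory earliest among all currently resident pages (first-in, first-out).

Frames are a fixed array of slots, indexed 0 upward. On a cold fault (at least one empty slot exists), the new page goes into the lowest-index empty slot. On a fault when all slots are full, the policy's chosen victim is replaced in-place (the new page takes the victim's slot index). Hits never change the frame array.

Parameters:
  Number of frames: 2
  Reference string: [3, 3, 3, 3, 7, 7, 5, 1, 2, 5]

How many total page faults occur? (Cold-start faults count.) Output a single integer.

Step 0: ref 3 → FAULT, frames=[3,-]
Step 1: ref 3 → HIT, frames=[3,-]
Step 2: ref 3 → HIT, frames=[3,-]
Step 3: ref 3 → HIT, frames=[3,-]
Step 4: ref 7 → FAULT, frames=[3,7]
Step 5: ref 7 → HIT, frames=[3,7]
Step 6: ref 5 → FAULT (evict 3), frames=[5,7]
Step 7: ref 1 → FAULT (evict 7), frames=[5,1]
Step 8: ref 2 → FAULT (evict 5), frames=[2,1]
Step 9: ref 5 → FAULT (evict 1), frames=[2,5]
Total faults: 6

Answer: 6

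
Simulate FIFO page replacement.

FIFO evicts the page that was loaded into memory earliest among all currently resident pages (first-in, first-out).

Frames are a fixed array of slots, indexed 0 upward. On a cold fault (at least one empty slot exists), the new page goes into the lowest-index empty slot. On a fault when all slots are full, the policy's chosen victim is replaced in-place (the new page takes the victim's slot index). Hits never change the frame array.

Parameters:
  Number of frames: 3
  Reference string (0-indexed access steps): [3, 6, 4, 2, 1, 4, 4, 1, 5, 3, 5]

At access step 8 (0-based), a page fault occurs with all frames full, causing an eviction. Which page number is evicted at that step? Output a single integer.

Step 0: ref 3 -> FAULT, frames=[3,-,-]
Step 1: ref 6 -> FAULT, frames=[3,6,-]
Step 2: ref 4 -> FAULT, frames=[3,6,4]
Step 3: ref 2 -> FAULT, evict 3, frames=[2,6,4]
Step 4: ref 1 -> FAULT, evict 6, frames=[2,1,4]
Step 5: ref 4 -> HIT, frames=[2,1,4]
Step 6: ref 4 -> HIT, frames=[2,1,4]
Step 7: ref 1 -> HIT, frames=[2,1,4]
Step 8: ref 5 -> FAULT, evict 4, frames=[2,1,5]
At step 8: evicted page 4

Answer: 4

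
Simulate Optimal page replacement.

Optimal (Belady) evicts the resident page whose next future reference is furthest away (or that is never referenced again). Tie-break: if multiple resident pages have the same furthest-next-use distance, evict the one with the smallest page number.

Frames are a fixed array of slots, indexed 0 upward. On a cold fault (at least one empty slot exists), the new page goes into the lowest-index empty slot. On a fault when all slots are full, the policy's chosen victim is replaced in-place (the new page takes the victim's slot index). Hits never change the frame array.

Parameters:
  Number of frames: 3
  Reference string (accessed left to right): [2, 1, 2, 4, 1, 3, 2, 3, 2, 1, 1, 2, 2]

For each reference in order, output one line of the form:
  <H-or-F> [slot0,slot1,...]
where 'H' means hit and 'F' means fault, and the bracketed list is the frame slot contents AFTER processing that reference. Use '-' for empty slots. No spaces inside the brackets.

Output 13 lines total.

F [2,-,-]
F [2,1,-]
H [2,1,-]
F [2,1,4]
H [2,1,4]
F [2,1,3]
H [2,1,3]
H [2,1,3]
H [2,1,3]
H [2,1,3]
H [2,1,3]
H [2,1,3]
H [2,1,3]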